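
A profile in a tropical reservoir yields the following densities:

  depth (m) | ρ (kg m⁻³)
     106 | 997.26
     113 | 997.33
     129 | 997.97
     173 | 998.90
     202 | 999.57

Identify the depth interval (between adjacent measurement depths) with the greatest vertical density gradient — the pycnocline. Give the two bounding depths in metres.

Compute the density gradient over each adjacent pair:
  106–113 m: Δρ/Δz = 0.07/7 = 0.010 kg m⁻⁴
  113–129 m: Δρ/Δz = 0.64/16 = 0.040 kg m⁻⁴
  129–173 m: Δρ/Δz = 0.93/44 = 0.021 kg m⁻⁴
  173–202 m: Δρ/Δz = 0.67/29 = 0.023 kg m⁻⁴
The largest gradient is in the 113–129 m interval — the pycnocline.

113–129 m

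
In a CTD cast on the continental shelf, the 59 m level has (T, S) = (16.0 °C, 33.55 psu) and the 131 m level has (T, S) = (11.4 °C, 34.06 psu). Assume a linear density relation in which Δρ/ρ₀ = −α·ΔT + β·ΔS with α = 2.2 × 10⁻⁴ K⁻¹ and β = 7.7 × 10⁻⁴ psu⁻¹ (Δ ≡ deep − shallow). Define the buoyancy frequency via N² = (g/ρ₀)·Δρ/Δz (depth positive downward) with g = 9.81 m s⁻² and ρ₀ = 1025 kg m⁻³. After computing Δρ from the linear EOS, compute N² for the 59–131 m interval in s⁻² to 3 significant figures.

ΔT = -4.6 K, ΔS = +0.51 psu (deep − shallow).
Δρ/ρ₀ = −αΔT + βΔS = 1.012 × 10⁻³ + 3.927 × 10⁻⁴ = 1.4047 × 10⁻³, so Δρ ≈ 1.440 kg m⁻³.
N² = (g/ρ₀)·Δρ/Δz = g·(Δρ/ρ₀)/Δz = 9.81 × 1.4047 × 10⁻³ / 72 = 1.9139 × 10⁻⁴ s⁻² ≈ 1.91 × 10⁻⁴ s⁻².

1.91 × 10⁻⁴ s⁻²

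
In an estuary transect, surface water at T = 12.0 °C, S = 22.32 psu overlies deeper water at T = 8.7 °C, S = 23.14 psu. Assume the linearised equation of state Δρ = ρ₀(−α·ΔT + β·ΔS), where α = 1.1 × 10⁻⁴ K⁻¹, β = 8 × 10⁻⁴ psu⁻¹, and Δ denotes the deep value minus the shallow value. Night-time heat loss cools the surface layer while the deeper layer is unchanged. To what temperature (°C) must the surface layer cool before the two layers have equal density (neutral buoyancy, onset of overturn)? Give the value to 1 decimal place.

Neutral buoyancy requires Δρ = 0, i.e. −α(T_deep − T_surf′) + β(S_deep − S_surf) = 0.
T_surf′ = T_deep − (β/α)·ΔS = 8.7 − (8 × 10⁻⁴/1.1 × 10⁻⁴)·(+0.82) = 2.736 °C.
Cooling required: 12.0 − (2.736) = 9.264 °C.

2.7 °C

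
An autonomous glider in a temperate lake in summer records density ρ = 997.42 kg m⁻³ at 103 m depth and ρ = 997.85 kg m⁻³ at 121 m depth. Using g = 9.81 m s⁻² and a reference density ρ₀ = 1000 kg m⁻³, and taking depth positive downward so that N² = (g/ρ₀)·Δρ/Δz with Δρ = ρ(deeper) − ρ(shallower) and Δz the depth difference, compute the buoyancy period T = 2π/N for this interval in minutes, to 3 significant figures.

6.84 min

Δρ = 997.85 − 997.42 = 0.43 kg m⁻³ over Δz = 121 − 103 = 18 m.
N² = (9.81/1000) × (0.43/18) = 2.3435 × 10⁻⁴ s⁻².
N = √(2.3435 × 10⁻⁴) = 0.015308 rad s⁻¹, so T = 2π/N = 410.45 s = 6.8408 min ≈ 6.84 min.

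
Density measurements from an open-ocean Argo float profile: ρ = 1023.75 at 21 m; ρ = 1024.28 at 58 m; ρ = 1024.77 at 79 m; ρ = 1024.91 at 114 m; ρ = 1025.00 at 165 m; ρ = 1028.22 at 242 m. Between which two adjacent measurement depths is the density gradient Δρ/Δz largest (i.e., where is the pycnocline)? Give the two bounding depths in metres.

165–242 m

Compute the density gradient over each adjacent pair:
  21–58 m: Δρ/Δz = 0.53/37 = 0.014 kg m⁻⁴
  58–79 m: Δρ/Δz = 0.49/21 = 0.023 kg m⁻⁴
  79–114 m: Δρ/Δz = 0.14/35 = 4.0 × 10⁻³ kg m⁻⁴
  114–165 m: Δρ/Δz = 0.09/51 = 1.8 × 10⁻³ kg m⁻⁴
  165–242 m: Δρ/Δz = 3.22/77 = 0.042 kg m⁻⁴
The largest gradient is in the 165–242 m interval — the pycnocline.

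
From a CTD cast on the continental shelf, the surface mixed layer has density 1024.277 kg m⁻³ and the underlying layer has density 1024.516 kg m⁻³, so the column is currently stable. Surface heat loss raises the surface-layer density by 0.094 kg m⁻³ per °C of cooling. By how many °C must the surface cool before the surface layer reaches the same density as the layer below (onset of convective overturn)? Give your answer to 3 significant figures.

Density deficit of the surface layer: 1024.516 − 1024.277 = 0.239 kg m⁻³.
Required change = 0.239 / 0.094 = 2.54 °C.

2.54 °C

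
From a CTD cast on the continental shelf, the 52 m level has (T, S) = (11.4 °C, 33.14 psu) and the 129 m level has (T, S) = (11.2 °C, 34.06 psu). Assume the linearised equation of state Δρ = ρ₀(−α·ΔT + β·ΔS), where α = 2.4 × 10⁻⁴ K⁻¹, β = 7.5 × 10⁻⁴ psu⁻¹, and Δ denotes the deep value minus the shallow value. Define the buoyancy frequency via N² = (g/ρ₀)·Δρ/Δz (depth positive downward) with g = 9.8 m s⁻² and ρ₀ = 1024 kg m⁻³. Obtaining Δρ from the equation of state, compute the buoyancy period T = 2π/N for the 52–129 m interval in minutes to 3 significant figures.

10.8 min

ΔT = -0.2 K, ΔS = +0.92 psu (deep − shallow).
Δρ/ρ₀ = −αΔT + βΔS = 4.80 × 10⁻⁵ + 6.90 × 10⁻⁴ = 7.38 × 10⁻⁴, so Δρ ≈ 0.7557 kg m⁻³.
N² = (g/ρ₀)·Δρ/Δz = g·(Δρ/ρ₀)/Δz = 9.8 × 7.38 × 10⁻⁴ / 77 = 9.3927 × 10⁻⁵ s⁻².
N = √(9.3927 × 10⁻⁵) = 9.6916 × 10⁻³ rad s⁻¹ → T = 2π/N = 648.31 s = 10.805 min ≈ 10.8 min.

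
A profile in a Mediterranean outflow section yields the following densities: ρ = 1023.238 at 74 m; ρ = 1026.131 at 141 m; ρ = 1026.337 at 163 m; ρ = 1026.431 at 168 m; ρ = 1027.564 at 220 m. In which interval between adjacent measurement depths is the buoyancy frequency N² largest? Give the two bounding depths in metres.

74–141 m

Compute the density gradient over each adjacent pair:
  74–141 m: Δρ/Δz = 2.893/67 = 0.043 kg m⁻⁴
  141–163 m: Δρ/Δz = 0.206/22 = 9.4 × 10⁻³ kg m⁻⁴
  163–168 m: Δρ/Δz = 0.094/5 = 0.019 kg m⁻⁴
  168–220 m: Δρ/Δz = 1.133/52 = 0.022 kg m⁻⁴
The largest gradient is in the 74–141 m interval — the pycnocline.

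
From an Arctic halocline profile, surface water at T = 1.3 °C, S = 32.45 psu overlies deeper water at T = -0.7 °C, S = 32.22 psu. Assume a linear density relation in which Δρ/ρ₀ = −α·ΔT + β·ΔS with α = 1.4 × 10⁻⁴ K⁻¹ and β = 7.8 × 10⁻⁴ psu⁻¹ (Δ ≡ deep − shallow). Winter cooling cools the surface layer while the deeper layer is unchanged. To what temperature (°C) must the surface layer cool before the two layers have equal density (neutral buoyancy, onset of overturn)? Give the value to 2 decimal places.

Neutral buoyancy requires Δρ = 0, i.e. −α(T_deep − T_surf′) + β(S_deep − S_surf) = 0.
T_surf′ = T_deep − (β/α)·ΔS = -0.7 − (7.8 × 10⁻⁴/1.4 × 10⁻⁴)·(-0.23) = 0.5814 °C.
Cooling required: 1.3 − (0.5814) = 0.7186 °C.

0.58 °C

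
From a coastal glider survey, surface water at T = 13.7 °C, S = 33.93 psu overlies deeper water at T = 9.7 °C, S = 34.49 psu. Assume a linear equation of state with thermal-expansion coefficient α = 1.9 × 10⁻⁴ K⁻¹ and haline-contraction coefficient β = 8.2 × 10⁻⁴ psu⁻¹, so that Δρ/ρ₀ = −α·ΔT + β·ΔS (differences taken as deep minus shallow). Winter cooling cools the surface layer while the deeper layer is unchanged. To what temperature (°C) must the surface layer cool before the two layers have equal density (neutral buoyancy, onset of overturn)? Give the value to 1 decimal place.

7.3 °C

Neutral buoyancy requires Δρ = 0, i.e. −α(T_deep − T_surf′) + β(S_deep − S_surf) = 0.
T_surf′ = T_deep − (β/α)·ΔS = 9.7 − (8.2 × 10⁻⁴/1.9 × 10⁻⁴)·(+0.56) = 7.283 °C.
Cooling required: 13.7 − (7.283) = 6.417 °C.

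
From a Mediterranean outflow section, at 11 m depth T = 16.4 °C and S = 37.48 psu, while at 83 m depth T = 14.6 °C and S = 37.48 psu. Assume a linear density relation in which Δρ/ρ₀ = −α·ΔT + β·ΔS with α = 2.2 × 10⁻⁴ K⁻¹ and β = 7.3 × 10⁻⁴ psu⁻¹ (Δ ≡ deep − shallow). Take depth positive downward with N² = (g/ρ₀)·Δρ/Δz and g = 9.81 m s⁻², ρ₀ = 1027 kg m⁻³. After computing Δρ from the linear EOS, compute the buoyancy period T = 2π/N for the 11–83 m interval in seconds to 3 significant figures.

ΔT = -1.8 K, ΔS = +0.00 psu (deep − shallow).
Δρ/ρ₀ = −αΔT + βΔS = 3.96 × 10⁻⁴ + 0 = 3.96 × 10⁻⁴, so Δρ ≈ 0.4067 kg m⁻³.
N² = (g/ρ₀)·Δρ/Δz = g·(Δρ/ρ₀)/Δz = 9.81 × 3.96 × 10⁻⁴ / 72 = 5.3955 × 10⁻⁵ s⁻².
N = √(5.3955 × 10⁻⁵) = 7.3454 × 10⁻³ rad s⁻¹ → T = 2π/N = 855.39 s ≈ 855 s.

855 s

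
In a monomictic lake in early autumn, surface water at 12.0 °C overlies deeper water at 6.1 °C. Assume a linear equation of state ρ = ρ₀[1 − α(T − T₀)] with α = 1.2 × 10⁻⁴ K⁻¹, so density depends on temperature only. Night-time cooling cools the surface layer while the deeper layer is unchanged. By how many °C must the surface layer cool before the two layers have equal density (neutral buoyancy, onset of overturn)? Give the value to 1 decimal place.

With temperature the only control, equal density requires T_surf′ = T_deep.
T_surf′ = 6.1 °C.
Cooling required: 12.0 − 6.1 = 5.9 °C.

5.9 °C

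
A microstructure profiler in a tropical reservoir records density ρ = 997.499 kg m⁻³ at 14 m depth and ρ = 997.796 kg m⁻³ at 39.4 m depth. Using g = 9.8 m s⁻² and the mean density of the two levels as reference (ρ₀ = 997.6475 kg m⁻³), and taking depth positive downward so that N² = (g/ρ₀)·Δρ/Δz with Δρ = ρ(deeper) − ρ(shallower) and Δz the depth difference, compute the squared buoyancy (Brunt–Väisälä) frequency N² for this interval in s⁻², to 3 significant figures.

Δρ = 997.796 − 997.499 = 0.297 kg m⁻³ over Δz = 39.4 − 14 = 25.4 m.
N² = (9.8/997.6475) × (0.297/25.4) = 1.1486 × 10⁻⁴ s⁻² ≈ 1.15 × 10⁻⁴ s⁻².

1.15 × 10⁻⁴ s⁻²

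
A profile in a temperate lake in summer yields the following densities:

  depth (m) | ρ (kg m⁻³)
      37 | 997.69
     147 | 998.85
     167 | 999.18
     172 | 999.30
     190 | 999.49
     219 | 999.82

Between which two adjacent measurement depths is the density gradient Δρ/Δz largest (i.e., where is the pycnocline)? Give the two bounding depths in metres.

167–172 m

Compute the density gradient over each adjacent pair:
  37–147 m: Δρ/Δz = 1.16/110 = 0.011 kg m⁻⁴
  147–167 m: Δρ/Δz = 0.33/20 = 0.017 kg m⁻⁴
  167–172 m: Δρ/Δz = 0.12/5 = 0.024 kg m⁻⁴
  172–190 m: Δρ/Δz = 0.19/18 = 0.011 kg m⁻⁴
  190–219 m: Δρ/Δz = 0.33/29 = 0.011 kg m⁻⁴
The largest gradient is in the 167–172 m interval — the pycnocline.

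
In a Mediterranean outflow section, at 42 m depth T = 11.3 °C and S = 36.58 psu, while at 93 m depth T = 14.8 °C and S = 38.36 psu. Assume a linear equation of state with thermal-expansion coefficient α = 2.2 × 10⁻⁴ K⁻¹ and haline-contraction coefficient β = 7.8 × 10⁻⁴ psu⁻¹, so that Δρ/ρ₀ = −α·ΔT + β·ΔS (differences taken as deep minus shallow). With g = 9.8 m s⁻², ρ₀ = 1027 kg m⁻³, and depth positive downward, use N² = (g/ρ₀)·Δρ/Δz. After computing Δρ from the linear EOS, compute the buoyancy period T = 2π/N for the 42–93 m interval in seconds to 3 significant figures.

576 s

ΔT = +3.5 K, ΔS = +1.78 psu (deep − shallow).
Δρ/ρ₀ = −αΔT + βΔS = -7.70 × 10⁻⁴ + 1.3884 × 10⁻³ = 6.184 × 10⁻⁴, so Δρ ≈ 0.6351 kg m⁻³.
N² = (g/ρ₀)·Δρ/Δz = g·(Δρ/ρ₀)/Δz = 9.8 × 6.184 × 10⁻⁴ / 51 = 1.1883 × 10⁻⁴ s⁻².
N = √(1.1883 × 10⁻⁴) = 0.010901 rad s⁻¹ → T = 2π/N = 576.39 s ≈ 576 s.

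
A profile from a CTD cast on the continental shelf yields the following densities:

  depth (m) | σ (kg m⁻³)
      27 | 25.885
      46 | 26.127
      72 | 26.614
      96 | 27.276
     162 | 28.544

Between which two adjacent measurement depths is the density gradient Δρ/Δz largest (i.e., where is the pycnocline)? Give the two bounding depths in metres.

72–96 m

Compute the density gradient over each adjacent pair:
  27–46 m: Δρ/Δz = 0.242/19 = 0.013 kg m⁻⁴
  46–72 m: Δρ/Δz = 0.487/26 = 0.019 kg m⁻⁴
  72–96 m: Δρ/Δz = 0.662/24 = 0.028 kg m⁻⁴
  96–162 m: Δρ/Δz = 1.268/66 = 0.019 kg m⁻⁴
The largest gradient is in the 72–96 m interval — the pycnocline.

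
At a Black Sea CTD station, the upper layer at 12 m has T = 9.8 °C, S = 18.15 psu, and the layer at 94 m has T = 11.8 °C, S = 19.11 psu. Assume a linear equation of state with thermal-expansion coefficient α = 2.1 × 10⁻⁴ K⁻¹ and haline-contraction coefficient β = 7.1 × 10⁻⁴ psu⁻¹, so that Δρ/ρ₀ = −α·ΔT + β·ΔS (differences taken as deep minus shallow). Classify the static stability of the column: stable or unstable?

ΔT = 11.8 − 9.8 = +2.0 K and ΔS = 19.11 − 18.15 = +0.96 psu (deep − shallow).
−αΔT = -4.20 × 10⁻⁴; βΔS = 6.816 × 10⁻⁴; sum Δρ/ρ₀ = 2.616 × 10⁻⁴.
Δρ/ρ₀ > 0, so Δρ > 0: deeper water is denser → statically stable.

stable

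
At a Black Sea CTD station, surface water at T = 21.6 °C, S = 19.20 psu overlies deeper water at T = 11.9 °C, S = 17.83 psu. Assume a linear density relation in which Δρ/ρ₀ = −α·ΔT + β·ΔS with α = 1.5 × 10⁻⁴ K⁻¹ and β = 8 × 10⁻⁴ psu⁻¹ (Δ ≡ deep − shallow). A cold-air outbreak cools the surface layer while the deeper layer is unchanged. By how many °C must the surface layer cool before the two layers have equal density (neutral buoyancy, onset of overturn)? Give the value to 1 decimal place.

2.4 °C

Neutral buoyancy requires Δρ = 0, i.e. −α(T_deep − T_surf′) + β(S_deep − S_surf) = 0.
T_surf′ = T_deep − (β/α)·ΔS = 11.9 − (8 × 10⁻⁴/1.5 × 10⁻⁴)·(-1.37) = 19.207 °C.
Cooling required: 21.6 − (19.207) = 2.393 °C.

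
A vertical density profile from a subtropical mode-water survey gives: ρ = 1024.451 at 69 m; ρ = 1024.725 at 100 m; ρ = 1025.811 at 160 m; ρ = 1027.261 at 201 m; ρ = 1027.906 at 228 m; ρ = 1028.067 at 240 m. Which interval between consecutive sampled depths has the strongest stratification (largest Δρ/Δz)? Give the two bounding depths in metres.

160–201 m

Compute the density gradient over each adjacent pair:
  69–100 m: Δρ/Δz = 0.274/31 = 8.8 × 10⁻³ kg m⁻⁴
  100–160 m: Δρ/Δz = 1.086/60 = 0.018 kg m⁻⁴
  160–201 m: Δρ/Δz = 1.450/41 = 0.035 kg m⁻⁴
  201–228 m: Δρ/Δz = 0.645/27 = 0.024 kg m⁻⁴
  228–240 m: Δρ/Δz = 0.161/12 = 0.013 kg m⁻⁴
The largest gradient is in the 160–201 m interval — the pycnocline.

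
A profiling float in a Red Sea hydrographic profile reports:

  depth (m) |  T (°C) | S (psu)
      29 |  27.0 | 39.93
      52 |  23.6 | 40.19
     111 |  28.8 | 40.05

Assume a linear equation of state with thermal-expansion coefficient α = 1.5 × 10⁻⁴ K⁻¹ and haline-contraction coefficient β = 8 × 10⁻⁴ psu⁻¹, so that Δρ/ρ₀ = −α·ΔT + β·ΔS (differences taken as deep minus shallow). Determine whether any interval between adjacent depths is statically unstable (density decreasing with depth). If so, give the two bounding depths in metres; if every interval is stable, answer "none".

Evaluate Δρ/ρ₀ = −αΔT + βΔS across each adjacent pair:
  29–52 m: −αΔT+βΔS = −(1.5 × 10⁻⁴)(-3.4)+(8 × 10⁻⁴)(+0.26) = 7.2 × 10⁻⁴ → stable
  52–111 m: −αΔT+βΔS = −(1.5 × 10⁻⁴)(+5.2)+(8 × 10⁻⁴)(-0.14) = -8.9 × 10⁻⁴ → UNSTABLE
The 52–111 m interval has Δρ < 0: lighter water underlies denser water.

52–111 m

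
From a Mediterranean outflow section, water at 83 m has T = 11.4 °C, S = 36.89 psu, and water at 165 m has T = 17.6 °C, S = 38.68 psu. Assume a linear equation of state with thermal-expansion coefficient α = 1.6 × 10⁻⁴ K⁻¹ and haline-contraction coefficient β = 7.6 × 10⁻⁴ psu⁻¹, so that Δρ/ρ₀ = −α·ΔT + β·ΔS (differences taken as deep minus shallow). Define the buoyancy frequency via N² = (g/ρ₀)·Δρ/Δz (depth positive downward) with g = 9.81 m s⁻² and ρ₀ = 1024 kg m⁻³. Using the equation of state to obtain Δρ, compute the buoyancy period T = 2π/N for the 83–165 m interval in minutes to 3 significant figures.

15.8 min

ΔT = +6.2 K, ΔS = +1.79 psu (deep − shallow).
Δρ/ρ₀ = −αΔT + βΔS = -9.92 × 10⁻⁴ + 1.3604 × 10⁻³ = 3.684 × 10⁻⁴, so Δρ ≈ 0.3772 kg m⁻³.
N² = (g/ρ₀)·Δρ/Δz = g·(Δρ/ρ₀)/Δz = 9.81 × 3.684 × 10⁻⁴ / 82 = 4.4073 × 10⁻⁵ s⁻².
N = √(4.4073 × 10⁻⁵) = 6.6387 × 10⁻³ rad s⁻¹ → T = 2π/N = 946.45 s = 15.774 min ≈ 15.8 min.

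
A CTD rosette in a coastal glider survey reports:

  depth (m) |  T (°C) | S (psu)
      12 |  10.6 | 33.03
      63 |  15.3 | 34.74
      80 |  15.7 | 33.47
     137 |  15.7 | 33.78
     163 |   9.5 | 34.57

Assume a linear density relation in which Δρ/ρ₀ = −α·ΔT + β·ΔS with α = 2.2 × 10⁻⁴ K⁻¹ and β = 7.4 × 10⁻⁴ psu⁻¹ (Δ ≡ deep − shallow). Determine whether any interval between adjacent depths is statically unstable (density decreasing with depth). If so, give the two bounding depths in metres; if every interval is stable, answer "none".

63–80 m

Evaluate Δρ/ρ₀ = −αΔT + βΔS across each adjacent pair:
  12–63 m: −αΔT+βΔS = −(2.2 × 10⁻⁴)(+4.7)+(7.4 × 10⁻⁴)(+1.71) = 2.3 × 10⁻⁴ → stable
  63–80 m: −αΔT+βΔS = −(2.2 × 10⁻⁴)(+0.4)+(7.4 × 10⁻⁴)(-1.27) = -1.0 × 10⁻³ → UNSTABLE
  80–137 m: −αΔT+βΔS = −(2.2 × 10⁻⁴)(+0.0)+(7.4 × 10⁻⁴)(+0.31) = 2.3 × 10⁻⁴ → stable
  137–163 m: −αΔT+βΔS = −(2.2 × 10⁻⁴)(-6.2)+(7.4 × 10⁻⁴)(+0.79) = 1.9 × 10⁻³ → stable
The 63–80 m interval has Δρ < 0: lighter water underlies denser water.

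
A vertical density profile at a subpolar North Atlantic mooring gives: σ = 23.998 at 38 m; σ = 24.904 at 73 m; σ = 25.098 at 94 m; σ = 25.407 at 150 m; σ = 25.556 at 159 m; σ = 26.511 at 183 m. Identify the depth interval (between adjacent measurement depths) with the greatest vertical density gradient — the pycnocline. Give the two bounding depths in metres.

159–183 m

Compute the density gradient over each adjacent pair:
  38–73 m: Δρ/Δz = 0.906/35 = 0.026 kg m⁻⁴
  73–94 m: Δρ/Δz = 0.194/21 = 9.2 × 10⁻³ kg m⁻⁴
  94–150 m: Δρ/Δz = 0.309/56 = 5.5 × 10⁻³ kg m⁻⁴
  150–159 m: Δρ/Δz = 0.149/9 = 0.017 kg m⁻⁴
  159–183 m: Δρ/Δz = 0.955/24 = 0.040 kg m⁻⁴
The largest gradient is in the 159–183 m interval — the pycnocline.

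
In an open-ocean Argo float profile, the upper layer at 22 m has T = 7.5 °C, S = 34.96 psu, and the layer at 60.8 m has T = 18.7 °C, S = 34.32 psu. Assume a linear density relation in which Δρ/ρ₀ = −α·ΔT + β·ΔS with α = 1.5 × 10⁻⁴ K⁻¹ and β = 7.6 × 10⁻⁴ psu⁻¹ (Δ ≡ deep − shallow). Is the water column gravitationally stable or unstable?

ΔT = 18.7 − 7.5 = +11.2 K and ΔS = 34.32 − 34.96 = -0.64 psu (deep − shallow).
−αΔT = -1.68 × 10⁻³; βΔS = -4.864 × 10⁻⁴; sum Δρ/ρ₀ = -2.1664 × 10⁻³.
Δρ/ρ₀ < 0, so Δρ < 0: deeper water is lighter → statically unstable; the column would overturn.

unstable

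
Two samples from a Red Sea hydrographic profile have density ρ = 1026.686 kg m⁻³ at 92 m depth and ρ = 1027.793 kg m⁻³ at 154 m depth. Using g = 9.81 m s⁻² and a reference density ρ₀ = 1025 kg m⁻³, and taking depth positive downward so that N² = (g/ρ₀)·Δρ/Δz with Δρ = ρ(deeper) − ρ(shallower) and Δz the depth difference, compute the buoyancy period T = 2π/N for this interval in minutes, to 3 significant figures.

Δρ = 1027.793 − 1026.686 = 1.107 kg m⁻³ over Δz = 154 − 92 = 62 m.
N² = (9.81/1025) × (1.107/62) = 1.7088 × 10⁻⁴ s⁻².
N = √(1.7088 × 10⁻⁴) = 0.013072 rad s⁻¹, so T = 2π/N = 480.66 s = 8.0110 min ≈ 8.01 min.

8.01 min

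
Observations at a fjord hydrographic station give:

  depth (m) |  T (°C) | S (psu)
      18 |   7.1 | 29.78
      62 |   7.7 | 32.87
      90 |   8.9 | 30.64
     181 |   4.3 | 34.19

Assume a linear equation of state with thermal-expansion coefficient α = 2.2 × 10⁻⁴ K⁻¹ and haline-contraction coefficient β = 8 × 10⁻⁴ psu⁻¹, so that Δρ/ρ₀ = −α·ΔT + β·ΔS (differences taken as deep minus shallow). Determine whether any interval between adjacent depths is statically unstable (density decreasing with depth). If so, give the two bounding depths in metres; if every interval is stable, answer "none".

62–90 m

Evaluate Δρ/ρ₀ = −αΔT + βΔS across each adjacent pair:
  18–62 m: −αΔT+βΔS = −(2.2 × 10⁻⁴)(+0.6)+(8 × 10⁻⁴)(+3.09) = 2.3 × 10⁻³ → stable
  62–90 m: −αΔT+βΔS = −(2.2 × 10⁻⁴)(+1.2)+(8 × 10⁻⁴)(-2.23) = -2.0 × 10⁻³ → UNSTABLE
  90–181 m: −αΔT+βΔS = −(2.2 × 10⁻⁴)(-4.6)+(8 × 10⁻⁴)(+3.55) = 3.9 × 10⁻³ → stable
The 62–90 m interval has Δρ < 0: lighter water underlies denser water.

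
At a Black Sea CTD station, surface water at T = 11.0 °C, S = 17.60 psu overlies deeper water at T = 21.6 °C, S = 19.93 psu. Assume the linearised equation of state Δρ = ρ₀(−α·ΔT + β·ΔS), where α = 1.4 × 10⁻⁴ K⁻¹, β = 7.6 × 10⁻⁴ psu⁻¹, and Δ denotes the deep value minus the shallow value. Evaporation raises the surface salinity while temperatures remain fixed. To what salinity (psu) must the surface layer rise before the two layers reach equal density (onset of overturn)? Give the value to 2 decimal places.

Neutral buoyancy requires −α(T_deep − T_surf) + β(S_deep − S_surf′) = 0.
S_surf′ = S_deep − (α/β)·ΔT = 19.93 − (1.4 × 10⁻⁴/7.6 × 10⁻⁴)·(+10.6) = 17.9774 psu.
Increase required: 17.9774 − 17.60 = 0.3774 psu.

17.98 psu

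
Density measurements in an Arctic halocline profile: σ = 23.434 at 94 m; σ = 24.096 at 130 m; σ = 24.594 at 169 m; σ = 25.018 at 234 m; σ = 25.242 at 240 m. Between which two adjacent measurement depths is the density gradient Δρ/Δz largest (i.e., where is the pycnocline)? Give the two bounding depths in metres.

234–240 m

Compute the density gradient over each adjacent pair:
  94–130 m: Δρ/Δz = 0.662/36 = 0.018 kg m⁻⁴
  130–169 m: Δρ/Δz = 0.498/39 = 0.013 kg m⁻⁴
  169–234 m: Δρ/Δz = 0.424/65 = 6.5 × 10⁻³ kg m⁻⁴
  234–240 m: Δρ/Δz = 0.224/6 = 0.037 kg m⁻⁴
The largest gradient is in the 234–240 m interval — the pycnocline.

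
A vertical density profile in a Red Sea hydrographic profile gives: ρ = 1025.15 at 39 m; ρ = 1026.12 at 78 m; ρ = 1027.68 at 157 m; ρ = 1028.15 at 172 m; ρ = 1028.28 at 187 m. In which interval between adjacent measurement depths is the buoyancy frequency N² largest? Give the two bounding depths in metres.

157–172 m

Compute the density gradient over each adjacent pair:
  39–78 m: Δρ/Δz = 0.97/39 = 0.025 kg m⁻⁴
  78–157 m: Δρ/Δz = 1.56/79 = 0.020 kg m⁻⁴
  157–172 m: Δρ/Δz = 0.47/15 = 0.031 kg m⁻⁴
  172–187 m: Δρ/Δz = 0.13/15 = 8.7 × 10⁻³ kg m⁻⁴
The largest gradient is in the 157–172 m interval — the pycnocline.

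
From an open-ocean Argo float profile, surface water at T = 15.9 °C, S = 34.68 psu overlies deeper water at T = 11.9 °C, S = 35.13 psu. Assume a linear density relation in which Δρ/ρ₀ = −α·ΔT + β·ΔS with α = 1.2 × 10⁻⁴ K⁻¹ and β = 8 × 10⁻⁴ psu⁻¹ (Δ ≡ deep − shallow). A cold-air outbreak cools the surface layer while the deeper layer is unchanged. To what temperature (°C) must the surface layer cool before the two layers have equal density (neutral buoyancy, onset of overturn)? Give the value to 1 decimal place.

Neutral buoyancy requires Δρ = 0, i.e. −α(T_deep − T_surf′) + β(S_deep − S_surf) = 0.
T_surf′ = T_deep − (β/α)·ΔS = 11.9 − (8 × 10⁻⁴/1.2 × 10⁻⁴)·(+0.45) = 8.900 °C.
Cooling required: 15.9 − (8.900) = 7.000 °C.

8.9 °C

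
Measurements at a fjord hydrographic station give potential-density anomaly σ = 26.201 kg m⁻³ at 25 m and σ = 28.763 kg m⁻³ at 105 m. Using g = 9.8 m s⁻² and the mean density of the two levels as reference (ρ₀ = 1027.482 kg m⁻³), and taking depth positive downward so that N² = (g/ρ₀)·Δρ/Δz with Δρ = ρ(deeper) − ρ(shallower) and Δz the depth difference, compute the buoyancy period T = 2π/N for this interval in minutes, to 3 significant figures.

5.99 min

Δρ = 1028.763 − 1026.201 = 2.562 kg m⁻³ over Δz = 105 − 25 = 80 m.
N² = (9.8/1027.482) × (2.562/80) = 3.0545 × 10⁻⁴ s⁻².
N = √(3.0545 × 10⁻⁴) = 0.017477 rad s⁻¹, so T = 2π/N = 359.51 s = 5.9918 min ≈ 5.99 min.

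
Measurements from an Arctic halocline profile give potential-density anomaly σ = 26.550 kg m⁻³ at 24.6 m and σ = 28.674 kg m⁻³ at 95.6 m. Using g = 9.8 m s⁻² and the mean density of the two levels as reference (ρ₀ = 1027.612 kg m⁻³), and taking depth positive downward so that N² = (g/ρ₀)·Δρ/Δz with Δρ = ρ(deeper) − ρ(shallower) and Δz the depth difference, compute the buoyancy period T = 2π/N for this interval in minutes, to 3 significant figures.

Δρ = 1028.674 − 1026.550 = 2.124 kg m⁻³ over Δz = 95.6 − 24.6 = 71 m.
N² = (9.8/1027.612) × (2.124/71) = 2.8529 × 10⁻⁴ s⁻².
N = √(2.8529 × 10⁻⁴) = 0.016891 rad s⁻¹, so T = 2π/N = 371.98 s = 6.1997 min ≈ 6.20 min.
N² > 0, so the interval is statically stable.

6.20 min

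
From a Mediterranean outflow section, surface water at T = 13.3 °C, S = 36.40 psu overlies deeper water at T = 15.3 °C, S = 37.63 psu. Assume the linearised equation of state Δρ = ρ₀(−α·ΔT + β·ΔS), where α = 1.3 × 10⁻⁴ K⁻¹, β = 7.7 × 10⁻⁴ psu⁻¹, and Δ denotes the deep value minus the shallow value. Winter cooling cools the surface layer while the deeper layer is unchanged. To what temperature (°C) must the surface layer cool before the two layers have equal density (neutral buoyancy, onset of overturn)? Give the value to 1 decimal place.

8.0 °C

Neutral buoyancy requires Δρ = 0, i.e. −α(T_deep − T_surf′) + β(S_deep − S_surf) = 0.
T_surf′ = T_deep − (β/α)·ΔS = 15.3 − (7.7 × 10⁻⁴/1.3 × 10⁻⁴)·(+1.23) = 8.015 °C.
Cooling required: 13.3 − (8.015) = 5.285 °C.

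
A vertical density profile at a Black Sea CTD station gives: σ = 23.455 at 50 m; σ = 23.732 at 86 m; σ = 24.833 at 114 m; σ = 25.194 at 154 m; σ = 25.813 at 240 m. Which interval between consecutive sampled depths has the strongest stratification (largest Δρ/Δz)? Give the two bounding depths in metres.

86–114 m

Compute the density gradient over each adjacent pair:
  50–86 m: Δρ/Δz = 0.277/36 = 7.7 × 10⁻³ kg m⁻⁴
  86–114 m: Δρ/Δz = 1.101/28 = 0.039 kg m⁻⁴
  114–154 m: Δρ/Δz = 0.361/40 = 9.0 × 10⁻³ kg m⁻⁴
  154–240 m: Δρ/Δz = 0.619/86 = 7.2 × 10⁻³ kg m⁻⁴
The largest gradient is in the 86–114 m interval — the pycnocline.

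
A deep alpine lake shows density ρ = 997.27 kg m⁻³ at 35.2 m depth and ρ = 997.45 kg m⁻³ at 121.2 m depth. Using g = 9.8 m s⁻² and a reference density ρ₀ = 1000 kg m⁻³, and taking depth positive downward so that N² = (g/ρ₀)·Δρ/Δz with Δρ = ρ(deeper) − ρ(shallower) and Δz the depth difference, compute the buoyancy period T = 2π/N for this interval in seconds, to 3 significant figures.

1.39 × 10³ s

Δρ = 997.45 − 997.27 = 0.18 kg m⁻³ over Δz = 121.2 − 35.2 = 86 m.
N² = (9.8/1000) × (0.18/86) = 2.0512 × 10⁻⁵ s⁻².
N = √(2.0512 × 10⁻⁵) = 4.5290 × 10⁻³ rad s⁻¹, so T = 2π/N = 1.3873 × 10³ s ≈ 1.39 × 10³ s.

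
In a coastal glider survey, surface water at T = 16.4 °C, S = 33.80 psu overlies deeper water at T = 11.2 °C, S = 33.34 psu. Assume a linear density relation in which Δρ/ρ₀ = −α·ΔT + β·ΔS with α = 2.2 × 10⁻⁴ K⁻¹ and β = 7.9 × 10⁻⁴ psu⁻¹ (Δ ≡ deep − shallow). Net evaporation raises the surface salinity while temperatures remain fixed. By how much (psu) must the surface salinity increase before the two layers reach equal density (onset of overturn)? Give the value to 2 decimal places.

0.99 psu

Neutral buoyancy requires −α(T_deep − T_surf) + β(S_deep − S_surf′) = 0.
S_surf′ = S_deep − (α/β)·ΔT = 33.34 − (2.2 × 10⁻⁴/7.9 × 10⁻⁴)·(-5.2) = 34.7881 psu.
Increase required: 34.7881 − 33.80 = 0.9881 psu.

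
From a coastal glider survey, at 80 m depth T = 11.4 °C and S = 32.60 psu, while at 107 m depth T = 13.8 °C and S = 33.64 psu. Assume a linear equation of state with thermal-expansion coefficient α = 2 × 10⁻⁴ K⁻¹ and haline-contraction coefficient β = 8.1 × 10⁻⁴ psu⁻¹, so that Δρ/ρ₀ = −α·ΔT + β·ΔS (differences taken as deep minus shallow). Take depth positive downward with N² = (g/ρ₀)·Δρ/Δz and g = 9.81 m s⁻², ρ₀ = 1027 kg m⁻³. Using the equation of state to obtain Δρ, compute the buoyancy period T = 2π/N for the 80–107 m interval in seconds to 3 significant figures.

548 s

ΔT = +2.4 K, ΔS = +1.04 psu (deep − shallow).
Δρ/ρ₀ = −αΔT + βΔS = -4.80 × 10⁻⁴ + 8.424 × 10⁻⁴ = 3.624 × 10⁻⁴, so Δρ ≈ 0.3722 kg m⁻³.
N² = (g/ρ₀)·Δρ/Δz = g·(Δρ/ρ₀)/Δz = 9.81 × 3.624 × 10⁻⁴ / 27 = 1.3167 × 10⁻⁴ s⁻².
N = √(1.3167 × 10⁻⁴) = 0.011475 rad s⁻¹ → T = 2π/N = 547.55 s ≈ 548 s.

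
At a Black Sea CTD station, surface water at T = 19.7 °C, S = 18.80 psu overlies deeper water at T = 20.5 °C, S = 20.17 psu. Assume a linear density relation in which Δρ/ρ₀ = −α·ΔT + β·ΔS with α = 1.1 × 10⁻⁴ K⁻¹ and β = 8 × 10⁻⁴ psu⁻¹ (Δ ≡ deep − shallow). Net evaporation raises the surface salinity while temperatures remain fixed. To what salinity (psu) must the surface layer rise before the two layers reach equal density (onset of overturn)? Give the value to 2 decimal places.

20.06 psu

Neutral buoyancy requires −α(T_deep − T_surf) + β(S_deep − S_surf′) = 0.
S_surf′ = S_deep − (α/β)·ΔT = 20.17 − (1.1 × 10⁻⁴/8 × 10⁻⁴)·(+0.8) = 20.0600 psu.
Increase required: 20.0600 − 18.80 = 1.2600 psu.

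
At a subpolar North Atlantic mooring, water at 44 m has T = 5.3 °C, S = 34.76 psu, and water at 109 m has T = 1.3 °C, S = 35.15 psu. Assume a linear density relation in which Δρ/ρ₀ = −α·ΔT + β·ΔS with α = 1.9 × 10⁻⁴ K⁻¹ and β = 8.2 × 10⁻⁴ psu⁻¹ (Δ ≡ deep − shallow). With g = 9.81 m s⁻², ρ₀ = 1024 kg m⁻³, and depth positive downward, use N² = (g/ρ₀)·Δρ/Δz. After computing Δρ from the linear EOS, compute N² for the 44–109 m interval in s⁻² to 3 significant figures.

ΔT = -4.0 K, ΔS = +0.39 psu (deep − shallow).
Δρ/ρ₀ = −αΔT + βΔS = 7.60 × 10⁻⁴ + 3.198 × 10⁻⁴ = 1.0798 × 10⁻³, so Δρ ≈ 1.106 kg m⁻³.
N² = (g/ρ₀)·Δρ/Δz = g·(Δρ/ρ₀)/Δz = 9.81 × 1.0798 × 10⁻³ / 65 = 1.6297 × 10⁻⁴ s⁻² ≈ 1.63 × 10⁻⁴ s⁻².

1.63 × 10⁻⁴ s⁻²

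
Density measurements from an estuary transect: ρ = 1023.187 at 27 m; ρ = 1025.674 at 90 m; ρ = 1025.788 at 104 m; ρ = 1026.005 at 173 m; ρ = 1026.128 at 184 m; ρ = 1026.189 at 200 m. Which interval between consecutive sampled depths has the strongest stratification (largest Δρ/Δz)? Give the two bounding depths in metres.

Compute the density gradient over each adjacent pair:
  27–90 m: Δρ/Δz = 2.487/63 = 0.039 kg m⁻⁴
  90–104 m: Δρ/Δz = 0.114/14 = 8.1 × 10⁻³ kg m⁻⁴
  104–173 m: Δρ/Δz = 0.217/69 = 3.1 × 10⁻³ kg m⁻⁴
  173–184 m: Δρ/Δz = 0.123/11 = 0.011 kg m⁻⁴
  184–200 m: Δρ/Δz = 0.061/16 = 3.8 × 10⁻³ kg m⁻⁴
The largest gradient is in the 27–90 m interval — the pycnocline.

27–90 m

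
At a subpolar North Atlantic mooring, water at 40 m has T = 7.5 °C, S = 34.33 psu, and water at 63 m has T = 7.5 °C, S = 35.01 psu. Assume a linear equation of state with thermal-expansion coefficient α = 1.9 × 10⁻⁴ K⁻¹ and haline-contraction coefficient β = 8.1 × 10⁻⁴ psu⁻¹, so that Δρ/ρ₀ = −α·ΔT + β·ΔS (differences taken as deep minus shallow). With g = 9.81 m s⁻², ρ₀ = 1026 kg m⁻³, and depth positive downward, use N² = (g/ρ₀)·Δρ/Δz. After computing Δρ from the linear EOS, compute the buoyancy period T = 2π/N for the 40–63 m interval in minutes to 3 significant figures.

6.83 min

ΔT = +0.0 K, ΔS = +0.68 psu (deep − shallow).
Δρ/ρ₀ = −αΔT + βΔS = 0 + 5.508 × 10⁻⁴ = 5.508 × 10⁻⁴, so Δρ ≈ 0.5651 kg m⁻³.
N² = (g/ρ₀)·Δρ/Δz = g·(Δρ/ρ₀)/Δz = 9.81 × 5.508 × 10⁻⁴ / 23 = 2.3493 × 10⁻⁴ s⁻².
N = √(2.3493 × 10⁻⁴) = 0.015327 rad s⁻¹ → T = 2π/N = 409.94 s = 6.8323 min ≈ 6.83 min.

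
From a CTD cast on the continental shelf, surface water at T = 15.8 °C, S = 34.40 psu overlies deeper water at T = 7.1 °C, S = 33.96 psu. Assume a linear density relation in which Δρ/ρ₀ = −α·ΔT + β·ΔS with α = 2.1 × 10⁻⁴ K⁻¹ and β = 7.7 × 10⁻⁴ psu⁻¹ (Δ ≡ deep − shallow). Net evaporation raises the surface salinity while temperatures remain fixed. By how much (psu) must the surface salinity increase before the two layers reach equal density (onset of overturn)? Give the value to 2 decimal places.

1.93 psu

Neutral buoyancy requires −α(T_deep − T_surf) + β(S_deep − S_surf′) = 0.
S_surf′ = S_deep − (α/β)·ΔT = 33.96 − (2.1 × 10⁻⁴/7.7 × 10⁻⁴)·(-8.7) = 36.3327 psu.
Increase required: 36.3327 − 34.40 = 1.9327 psu.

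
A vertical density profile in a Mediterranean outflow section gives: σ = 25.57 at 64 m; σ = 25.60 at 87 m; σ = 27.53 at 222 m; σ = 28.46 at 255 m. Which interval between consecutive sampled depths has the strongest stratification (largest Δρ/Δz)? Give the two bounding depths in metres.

222–255 m

Compute the density gradient over each adjacent pair:
  64–87 m: Δρ/Δz = 0.03/23 = 1.3 × 10⁻³ kg m⁻⁴
  87–222 m: Δρ/Δz = 1.93/135 = 0.014 kg m⁻⁴
  222–255 m: Δρ/Δz = 0.93/33 = 0.028 kg m⁻⁴
The largest gradient is in the 222–255 m interval — the pycnocline.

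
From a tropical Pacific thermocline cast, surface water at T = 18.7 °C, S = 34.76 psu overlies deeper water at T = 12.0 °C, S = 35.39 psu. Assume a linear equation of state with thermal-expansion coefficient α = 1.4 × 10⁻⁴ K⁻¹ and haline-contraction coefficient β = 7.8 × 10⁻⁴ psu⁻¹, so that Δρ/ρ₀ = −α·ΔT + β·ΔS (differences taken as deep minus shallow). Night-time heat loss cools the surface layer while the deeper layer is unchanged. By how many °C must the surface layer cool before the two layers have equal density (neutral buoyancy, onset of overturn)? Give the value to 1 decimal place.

Neutral buoyancy requires Δρ = 0, i.e. −α(T_deep − T_surf′) + β(S_deep − S_surf) = 0.
T_surf′ = T_deep − (β/α)·ΔS = 12.0 − (7.8 × 10⁻⁴/1.4 × 10⁻⁴)·(+0.63) = 8.490 °C.
Cooling required: 18.7 − (8.490) = 10.210 °C.

10.2 °C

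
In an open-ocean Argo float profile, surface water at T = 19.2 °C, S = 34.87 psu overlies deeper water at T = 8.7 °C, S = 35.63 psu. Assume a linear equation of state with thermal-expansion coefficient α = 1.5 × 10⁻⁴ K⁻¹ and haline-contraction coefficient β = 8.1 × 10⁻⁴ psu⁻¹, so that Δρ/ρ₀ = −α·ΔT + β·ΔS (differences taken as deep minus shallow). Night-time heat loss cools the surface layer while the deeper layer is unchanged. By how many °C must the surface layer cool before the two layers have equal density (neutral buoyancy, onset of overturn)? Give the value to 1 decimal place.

Neutral buoyancy requires Δρ = 0, i.e. −α(T_deep − T_surf′) + β(S_deep − S_surf) = 0.
T_surf′ = T_deep − (β/α)·ΔS = 8.7 − (8.1 × 10⁻⁴/1.5 × 10⁻⁴)·(+0.76) = 4.596 °C.
Cooling required: 19.2 − (4.596) = 14.604 °C.

14.6 °C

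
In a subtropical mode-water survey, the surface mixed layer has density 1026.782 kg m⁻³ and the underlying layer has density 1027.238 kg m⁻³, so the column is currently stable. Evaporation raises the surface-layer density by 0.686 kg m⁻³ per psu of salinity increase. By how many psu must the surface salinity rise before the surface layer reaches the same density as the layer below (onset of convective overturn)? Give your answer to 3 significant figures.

0.665 psu

Density deficit of the surface layer: 1027.238 − 1026.782 = 0.456 kg m⁻³.
Required change = 0.456 / 0.686 = 0.665 psu.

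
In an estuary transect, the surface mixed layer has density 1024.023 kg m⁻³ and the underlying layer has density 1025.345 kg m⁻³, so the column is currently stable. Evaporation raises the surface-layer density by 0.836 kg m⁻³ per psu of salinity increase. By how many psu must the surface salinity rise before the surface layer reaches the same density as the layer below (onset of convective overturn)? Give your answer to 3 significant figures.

Density deficit of the surface layer: 1025.345 − 1024.023 = 1.322 kg m⁻³.
Required change = 1.322 / 0.836 = 1.58 psu.

1.58 psu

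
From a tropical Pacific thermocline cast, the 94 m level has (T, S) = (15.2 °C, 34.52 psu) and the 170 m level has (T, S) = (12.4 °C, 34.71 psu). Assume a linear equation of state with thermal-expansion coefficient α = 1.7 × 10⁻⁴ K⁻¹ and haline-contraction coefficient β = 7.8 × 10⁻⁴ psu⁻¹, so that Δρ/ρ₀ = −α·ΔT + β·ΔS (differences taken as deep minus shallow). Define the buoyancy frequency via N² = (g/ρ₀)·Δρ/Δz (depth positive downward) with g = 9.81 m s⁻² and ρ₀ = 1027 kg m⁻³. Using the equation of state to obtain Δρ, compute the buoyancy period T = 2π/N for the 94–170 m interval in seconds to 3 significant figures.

700 s

ΔT = -2.8 K, ΔS = +0.19 psu (deep − shallow).
Δρ/ρ₀ = −αΔT + βΔS = 4.76 × 10⁻⁴ + 1.482 × 10⁻⁴ = 6.242 × 10⁻⁴, so Δρ ≈ 0.6411 kg m⁻³.
N² = (g/ρ₀)·Δρ/Δz = g·(Δρ/ρ₀)/Δz = 9.81 × 6.242 × 10⁻⁴ / 76 = 8.0571 × 10⁻⁵ s⁻².
N = √(8.0571 × 10⁻⁵) = 8.9761 × 10⁻³ rad s⁻¹ → T = 2π/N = 699.99 s ≈ 700 s.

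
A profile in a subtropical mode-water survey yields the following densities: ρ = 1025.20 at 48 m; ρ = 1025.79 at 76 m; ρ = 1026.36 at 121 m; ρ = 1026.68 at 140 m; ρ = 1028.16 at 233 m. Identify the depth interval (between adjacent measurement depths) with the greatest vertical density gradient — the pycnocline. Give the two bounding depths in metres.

48–76 m

Compute the density gradient over each adjacent pair:
  48–76 m: Δρ/Δz = 0.59/28 = 0.021 kg m⁻⁴
  76–121 m: Δρ/Δz = 0.57/45 = 0.013 kg m⁻⁴
  121–140 m: Δρ/Δz = 0.32/19 = 0.017 kg m⁻⁴
  140–233 m: Δρ/Δz = 1.48/93 = 0.016 kg m⁻⁴
The largest gradient is in the 48–76 m interval — the pycnocline.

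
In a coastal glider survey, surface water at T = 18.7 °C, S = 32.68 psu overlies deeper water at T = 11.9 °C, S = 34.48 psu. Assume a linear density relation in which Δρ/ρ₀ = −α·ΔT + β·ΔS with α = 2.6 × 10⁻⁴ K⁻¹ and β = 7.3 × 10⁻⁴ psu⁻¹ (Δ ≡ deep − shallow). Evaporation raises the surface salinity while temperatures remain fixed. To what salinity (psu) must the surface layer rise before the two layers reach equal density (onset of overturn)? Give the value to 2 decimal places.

Neutral buoyancy requires −α(T_deep − T_surf) + β(S_deep − S_surf′) = 0.
S_surf′ = S_deep − (α/β)·ΔT = 34.48 − (2.6 × 10⁻⁴/7.3 × 10⁻⁴)·(-6.8) = 36.9019 psu.
Increase required: 36.9019 − 32.68 = 4.2219 psu.

36.90 psu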